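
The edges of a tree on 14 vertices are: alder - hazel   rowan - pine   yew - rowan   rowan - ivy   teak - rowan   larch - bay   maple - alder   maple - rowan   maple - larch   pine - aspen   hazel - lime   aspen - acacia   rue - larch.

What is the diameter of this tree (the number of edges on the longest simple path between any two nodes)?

A longest path is lime–hazel–alder–maple–rowan–pine–aspen–acacia, with 7 edges.

7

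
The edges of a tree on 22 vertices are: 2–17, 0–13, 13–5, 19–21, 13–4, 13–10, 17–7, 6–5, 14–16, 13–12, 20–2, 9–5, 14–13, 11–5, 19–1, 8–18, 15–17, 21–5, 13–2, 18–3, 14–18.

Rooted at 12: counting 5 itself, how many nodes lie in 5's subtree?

7

The subtree rooted at 5 contains: 5, 9, 11, 6, 21, 19, 1 — 7 nodes.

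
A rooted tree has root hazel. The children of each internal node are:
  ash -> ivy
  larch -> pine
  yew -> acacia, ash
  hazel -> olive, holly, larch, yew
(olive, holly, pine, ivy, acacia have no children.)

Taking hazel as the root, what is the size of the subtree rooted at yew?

yew's subtree: {yew, ash, acacia, ivy}, size 4.

4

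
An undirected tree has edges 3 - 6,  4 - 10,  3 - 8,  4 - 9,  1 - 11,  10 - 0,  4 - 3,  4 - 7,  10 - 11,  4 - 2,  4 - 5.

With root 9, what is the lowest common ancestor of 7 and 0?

4

7's ancestor chain is 7, 4, 9 and 0's is 0, 10, 4, 9; they first meet at 4.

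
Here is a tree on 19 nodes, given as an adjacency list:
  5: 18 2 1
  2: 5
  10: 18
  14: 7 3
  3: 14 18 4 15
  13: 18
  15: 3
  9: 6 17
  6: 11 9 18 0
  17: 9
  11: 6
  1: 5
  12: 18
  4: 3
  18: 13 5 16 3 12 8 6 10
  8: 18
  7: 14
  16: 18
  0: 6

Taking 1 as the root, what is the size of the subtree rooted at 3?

3's subtree: {3, 14, 15, 4, 7}, size 5.

5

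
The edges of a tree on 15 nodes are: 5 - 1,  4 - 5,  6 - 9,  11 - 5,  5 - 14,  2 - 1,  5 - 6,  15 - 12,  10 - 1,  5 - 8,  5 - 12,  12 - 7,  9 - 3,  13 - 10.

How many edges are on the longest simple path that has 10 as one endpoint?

5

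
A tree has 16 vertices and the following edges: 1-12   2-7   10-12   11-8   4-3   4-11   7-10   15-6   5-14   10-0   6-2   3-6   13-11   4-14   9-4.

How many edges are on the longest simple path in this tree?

Starting from 1, a farthest node is 13 at distance 9.
One longest path: 1 - 12 - 10 - 7 - 2 - 6 - 3 - 4 - 11 - 13.
So the diameter is 9.

9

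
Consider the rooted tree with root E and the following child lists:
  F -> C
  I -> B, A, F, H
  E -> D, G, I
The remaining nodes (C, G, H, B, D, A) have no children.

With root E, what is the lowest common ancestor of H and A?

I

Path H→root: H I E; path A→root: A I E.
First common node: I.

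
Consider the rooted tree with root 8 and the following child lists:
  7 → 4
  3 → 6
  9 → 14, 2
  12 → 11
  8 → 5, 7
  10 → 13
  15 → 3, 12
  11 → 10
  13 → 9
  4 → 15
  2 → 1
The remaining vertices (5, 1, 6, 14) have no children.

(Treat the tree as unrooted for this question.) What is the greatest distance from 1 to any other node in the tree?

11

The node farthest from 1 is 5, via 1–2–9–13–10–11–12–15–4–7–8–5 — 11 edges.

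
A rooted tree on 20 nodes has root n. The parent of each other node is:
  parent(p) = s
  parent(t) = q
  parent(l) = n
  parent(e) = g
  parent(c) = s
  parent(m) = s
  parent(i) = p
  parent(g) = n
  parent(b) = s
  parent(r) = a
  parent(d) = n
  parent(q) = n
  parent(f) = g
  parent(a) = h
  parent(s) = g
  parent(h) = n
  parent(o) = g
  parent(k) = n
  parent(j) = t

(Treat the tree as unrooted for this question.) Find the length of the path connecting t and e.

4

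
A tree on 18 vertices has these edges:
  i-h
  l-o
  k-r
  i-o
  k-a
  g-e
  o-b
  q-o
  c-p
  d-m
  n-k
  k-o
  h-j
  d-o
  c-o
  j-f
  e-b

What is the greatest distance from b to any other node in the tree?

A farthest node from b is f.
The path b – o – i – h – j – f has 5 edges.

5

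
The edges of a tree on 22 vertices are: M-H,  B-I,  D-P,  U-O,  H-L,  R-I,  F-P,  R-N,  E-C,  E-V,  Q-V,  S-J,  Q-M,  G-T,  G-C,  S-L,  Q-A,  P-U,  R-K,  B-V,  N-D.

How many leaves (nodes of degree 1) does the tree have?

6

The leaves are A, F, J, K, O, T.
That is 6 leaves.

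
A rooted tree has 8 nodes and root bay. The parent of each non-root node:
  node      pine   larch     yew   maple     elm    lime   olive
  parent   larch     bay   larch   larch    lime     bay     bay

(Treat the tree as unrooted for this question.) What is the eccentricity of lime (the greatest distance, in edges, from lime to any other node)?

A farthest node from lime is yew (pine, maple also at distance 3).
The path lime-bay-larch-yew has 3 edges.

3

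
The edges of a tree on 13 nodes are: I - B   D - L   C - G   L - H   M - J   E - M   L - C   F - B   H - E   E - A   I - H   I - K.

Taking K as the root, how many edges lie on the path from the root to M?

4

K → I → H → E → M — 4 edges.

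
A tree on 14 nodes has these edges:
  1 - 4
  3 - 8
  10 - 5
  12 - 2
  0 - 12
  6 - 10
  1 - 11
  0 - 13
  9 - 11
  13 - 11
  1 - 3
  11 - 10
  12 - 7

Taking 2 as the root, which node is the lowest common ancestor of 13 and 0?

0

Path 13→root: 13 0 12 2; path 0→root: 0 12 2.
First common node: 0.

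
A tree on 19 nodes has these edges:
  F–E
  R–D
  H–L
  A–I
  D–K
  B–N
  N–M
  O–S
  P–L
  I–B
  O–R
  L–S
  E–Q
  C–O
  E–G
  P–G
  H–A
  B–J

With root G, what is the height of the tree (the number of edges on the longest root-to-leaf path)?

8

M sits deepest: G-P-L-H-A-I-B-N-M — 8 edges from the root.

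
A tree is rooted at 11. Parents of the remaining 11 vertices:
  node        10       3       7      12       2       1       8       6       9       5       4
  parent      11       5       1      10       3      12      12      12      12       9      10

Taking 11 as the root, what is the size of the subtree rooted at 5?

3

The subtree rooted at 5 contains: 5, 3, 2 — 3 nodes.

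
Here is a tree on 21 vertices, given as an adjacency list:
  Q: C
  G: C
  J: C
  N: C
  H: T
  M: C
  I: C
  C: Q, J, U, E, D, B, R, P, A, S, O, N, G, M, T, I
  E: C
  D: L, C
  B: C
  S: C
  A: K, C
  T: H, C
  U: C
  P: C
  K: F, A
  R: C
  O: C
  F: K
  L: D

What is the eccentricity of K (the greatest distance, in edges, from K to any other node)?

4

The node farthest from K is L (H also at distance 4), via K–A–C–D–L — 4 edges.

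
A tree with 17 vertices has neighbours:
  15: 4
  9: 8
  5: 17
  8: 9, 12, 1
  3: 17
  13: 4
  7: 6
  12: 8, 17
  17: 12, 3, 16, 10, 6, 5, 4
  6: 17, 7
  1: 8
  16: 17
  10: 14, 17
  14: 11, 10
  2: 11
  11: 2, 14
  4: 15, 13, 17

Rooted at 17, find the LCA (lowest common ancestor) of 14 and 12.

14's ancestor chain is 14, 10, 17 and 12's is 12, 17; they first meet at 17.

17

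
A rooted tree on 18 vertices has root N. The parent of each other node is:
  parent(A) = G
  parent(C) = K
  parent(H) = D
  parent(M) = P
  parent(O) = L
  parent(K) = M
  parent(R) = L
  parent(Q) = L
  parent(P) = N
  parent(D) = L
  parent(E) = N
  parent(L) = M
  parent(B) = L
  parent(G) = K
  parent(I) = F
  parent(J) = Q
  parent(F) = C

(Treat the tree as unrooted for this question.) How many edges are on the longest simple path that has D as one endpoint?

6

Distances from D peak at 6, attained at I.
D-L-M-K-C-F-I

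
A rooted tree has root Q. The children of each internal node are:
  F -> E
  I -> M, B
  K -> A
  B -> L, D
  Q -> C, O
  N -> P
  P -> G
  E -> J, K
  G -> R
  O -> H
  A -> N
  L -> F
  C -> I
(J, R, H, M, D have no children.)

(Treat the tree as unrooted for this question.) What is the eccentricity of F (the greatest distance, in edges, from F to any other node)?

7

The node farthest from F is H (R also at distance 7), via F-L-B-I-C-Q-O-H — 7 edges.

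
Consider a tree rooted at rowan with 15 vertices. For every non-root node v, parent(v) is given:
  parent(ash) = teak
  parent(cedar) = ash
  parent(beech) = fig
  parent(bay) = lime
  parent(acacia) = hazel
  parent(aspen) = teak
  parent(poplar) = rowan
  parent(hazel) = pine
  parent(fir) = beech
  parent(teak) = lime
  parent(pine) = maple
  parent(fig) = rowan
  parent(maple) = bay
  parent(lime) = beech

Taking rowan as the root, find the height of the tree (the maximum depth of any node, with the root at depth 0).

8

The longest root-to-leaf path is rowan → fig → beech → lime → bay → maple → pine → hazel → acacia (8 edges).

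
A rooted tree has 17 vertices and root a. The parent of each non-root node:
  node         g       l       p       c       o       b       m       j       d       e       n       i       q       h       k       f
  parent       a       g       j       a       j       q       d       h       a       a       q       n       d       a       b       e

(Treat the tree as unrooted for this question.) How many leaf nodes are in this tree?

8

The leaves are c, f, i, k, l, m, o, p.
That is 8 leaves.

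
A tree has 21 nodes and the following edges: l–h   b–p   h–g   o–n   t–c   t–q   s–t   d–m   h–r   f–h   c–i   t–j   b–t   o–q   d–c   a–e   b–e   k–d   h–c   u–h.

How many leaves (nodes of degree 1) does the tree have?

13

Exactly 13 nodes have a single neighbour: a, f, g, i, j, k, l, m, n, p, r, s, u.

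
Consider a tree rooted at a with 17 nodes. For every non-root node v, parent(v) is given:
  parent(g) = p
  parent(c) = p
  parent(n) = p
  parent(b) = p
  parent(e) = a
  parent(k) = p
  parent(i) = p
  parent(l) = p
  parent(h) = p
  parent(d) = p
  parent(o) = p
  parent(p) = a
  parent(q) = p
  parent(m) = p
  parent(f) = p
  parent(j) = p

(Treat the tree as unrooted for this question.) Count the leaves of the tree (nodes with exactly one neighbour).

15

The leaves are b, c, d, e, f, g, h, i, j, k, l, m, n, o, q.
That is 15 leaves.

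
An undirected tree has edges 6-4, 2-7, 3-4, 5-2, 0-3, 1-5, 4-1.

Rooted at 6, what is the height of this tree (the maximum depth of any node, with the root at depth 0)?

7 sits deepest: 6 → 4 → 1 → 5 → 2 → 7 — 5 edges from the root.

5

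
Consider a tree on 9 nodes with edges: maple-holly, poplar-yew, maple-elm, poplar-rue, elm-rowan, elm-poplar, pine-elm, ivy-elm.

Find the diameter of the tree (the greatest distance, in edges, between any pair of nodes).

A longest path is yew – poplar – elm – maple – holly, with 4 edges.

4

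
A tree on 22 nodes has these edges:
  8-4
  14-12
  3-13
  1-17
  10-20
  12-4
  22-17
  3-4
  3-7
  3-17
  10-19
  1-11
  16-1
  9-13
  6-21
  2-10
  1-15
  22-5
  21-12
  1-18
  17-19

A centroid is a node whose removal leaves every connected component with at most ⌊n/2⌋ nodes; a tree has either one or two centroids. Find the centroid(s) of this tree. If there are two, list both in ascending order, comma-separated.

17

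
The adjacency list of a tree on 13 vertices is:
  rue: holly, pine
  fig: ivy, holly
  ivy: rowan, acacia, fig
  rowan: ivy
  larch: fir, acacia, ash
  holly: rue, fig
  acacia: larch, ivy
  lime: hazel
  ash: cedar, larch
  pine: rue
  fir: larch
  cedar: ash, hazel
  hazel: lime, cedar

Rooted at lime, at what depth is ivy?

6

Climbing from ivy to the root: ivy–acacia–larch–ash–cedar–hazel–lime. That's 6 steps.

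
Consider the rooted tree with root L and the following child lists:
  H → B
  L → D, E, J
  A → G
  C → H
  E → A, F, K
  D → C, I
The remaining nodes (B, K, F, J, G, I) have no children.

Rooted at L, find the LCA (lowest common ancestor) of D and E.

L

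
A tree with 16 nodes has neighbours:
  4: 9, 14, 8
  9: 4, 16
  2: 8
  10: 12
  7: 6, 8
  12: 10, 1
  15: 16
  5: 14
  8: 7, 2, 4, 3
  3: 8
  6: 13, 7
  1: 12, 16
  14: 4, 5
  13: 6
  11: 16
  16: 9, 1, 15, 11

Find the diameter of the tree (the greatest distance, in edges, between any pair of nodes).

Starting from 13, a farthest node is 10 at distance 9.
One longest path: 13–6–7–8–4–9–16–1–12–10.
So the diameter is 9.

9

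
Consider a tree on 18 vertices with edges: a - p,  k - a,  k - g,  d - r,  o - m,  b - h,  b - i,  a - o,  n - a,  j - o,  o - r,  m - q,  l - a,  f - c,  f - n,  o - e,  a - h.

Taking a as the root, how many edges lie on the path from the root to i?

3

Climbing from i to the root: i – b – h – a. That's 3 steps.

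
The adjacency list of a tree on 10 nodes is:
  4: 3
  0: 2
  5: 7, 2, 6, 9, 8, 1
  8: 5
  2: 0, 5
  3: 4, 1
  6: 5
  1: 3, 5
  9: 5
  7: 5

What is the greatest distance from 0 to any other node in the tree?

The node farthest from 0 is 4, via 0-2-5-1-3-4 — 5 edges.

5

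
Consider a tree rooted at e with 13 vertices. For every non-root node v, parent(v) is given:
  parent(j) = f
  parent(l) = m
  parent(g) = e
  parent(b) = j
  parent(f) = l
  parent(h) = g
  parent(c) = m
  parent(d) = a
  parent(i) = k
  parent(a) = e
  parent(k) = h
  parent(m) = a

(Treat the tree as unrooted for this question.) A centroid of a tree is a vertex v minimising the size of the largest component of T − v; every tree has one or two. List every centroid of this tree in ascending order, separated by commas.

Removing a splits the tree into components of sizes 6, 5, 1; the largest is 6 ≤ ⌊13/2⌋ = 6.
No neighbour of a does as well, so a is the unique centroid.

a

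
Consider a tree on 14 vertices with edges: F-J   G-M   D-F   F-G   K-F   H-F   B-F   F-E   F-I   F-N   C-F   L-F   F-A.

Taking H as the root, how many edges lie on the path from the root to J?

2

Path from H to J: H–F–J, which has 2 edges.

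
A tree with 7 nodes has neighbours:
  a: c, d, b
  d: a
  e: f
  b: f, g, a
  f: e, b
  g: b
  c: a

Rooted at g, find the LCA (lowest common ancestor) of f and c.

b

Ancestors of f (toward the root): f, b, g.
Ancestors of c: c, a, b, g.
The deepest node appearing in both lists is b.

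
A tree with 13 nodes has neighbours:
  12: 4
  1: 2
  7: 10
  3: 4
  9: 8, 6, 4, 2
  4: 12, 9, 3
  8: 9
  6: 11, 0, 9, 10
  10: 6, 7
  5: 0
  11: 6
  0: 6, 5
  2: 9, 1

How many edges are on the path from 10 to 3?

4

10 - 6 - 9 - 4 - 3: 4 edges.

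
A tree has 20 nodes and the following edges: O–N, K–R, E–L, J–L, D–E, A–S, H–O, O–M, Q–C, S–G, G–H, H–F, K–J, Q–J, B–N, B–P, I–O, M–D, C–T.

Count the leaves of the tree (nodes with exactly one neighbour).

Exactly 6 nodes have a single neighbour: A, F, I, P, R, T.

6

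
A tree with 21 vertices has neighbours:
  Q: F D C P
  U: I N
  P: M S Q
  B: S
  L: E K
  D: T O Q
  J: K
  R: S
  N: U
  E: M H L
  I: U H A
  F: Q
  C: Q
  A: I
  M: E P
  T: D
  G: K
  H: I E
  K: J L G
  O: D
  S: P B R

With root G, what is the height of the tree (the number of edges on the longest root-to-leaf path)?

The longest root-to-leaf path is G–K–L–E–M–P–Q–D–T (8 edges).

8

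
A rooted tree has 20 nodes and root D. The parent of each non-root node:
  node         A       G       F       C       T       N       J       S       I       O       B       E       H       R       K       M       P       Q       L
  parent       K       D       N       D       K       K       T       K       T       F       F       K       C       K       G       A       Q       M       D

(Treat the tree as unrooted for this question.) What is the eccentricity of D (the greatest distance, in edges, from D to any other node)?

Distances from D peak at 6, attained at P.
D-G-K-A-M-Q-P

6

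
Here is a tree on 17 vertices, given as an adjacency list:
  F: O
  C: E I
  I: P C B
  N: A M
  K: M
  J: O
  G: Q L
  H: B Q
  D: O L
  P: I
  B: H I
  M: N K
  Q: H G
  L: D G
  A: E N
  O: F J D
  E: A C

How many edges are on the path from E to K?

4

The path is E–A–N–M–K, which has 4 edges.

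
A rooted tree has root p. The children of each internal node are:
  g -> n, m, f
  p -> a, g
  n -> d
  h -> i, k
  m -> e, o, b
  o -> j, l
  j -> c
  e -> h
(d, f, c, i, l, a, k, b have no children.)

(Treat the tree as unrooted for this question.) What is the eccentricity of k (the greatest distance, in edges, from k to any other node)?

6

A farthest node from k is c (d, a also at distance 6).
The path k – h – e – m – o – j – c has 6 edges.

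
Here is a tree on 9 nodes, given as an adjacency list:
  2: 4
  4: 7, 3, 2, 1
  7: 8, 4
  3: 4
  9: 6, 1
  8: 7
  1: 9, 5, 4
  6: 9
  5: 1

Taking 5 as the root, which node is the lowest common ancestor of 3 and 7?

4

3's ancestor chain is 3, 4, 1, 5 and 7's is 7, 4, 1, 5; they first meet at 4.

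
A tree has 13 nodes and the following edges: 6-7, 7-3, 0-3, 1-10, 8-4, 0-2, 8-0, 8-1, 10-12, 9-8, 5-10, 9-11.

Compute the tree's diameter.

A longest path is 6 – 7 – 3 – 0 – 8 – 1 – 10 – 5, with 7 edges.

7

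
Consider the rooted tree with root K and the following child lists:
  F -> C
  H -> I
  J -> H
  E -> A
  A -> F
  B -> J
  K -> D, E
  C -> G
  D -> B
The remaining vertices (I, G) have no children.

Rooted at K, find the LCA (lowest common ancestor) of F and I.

Path F→root: F A E K; path I→root: I H J B D K.
First common node: K.

K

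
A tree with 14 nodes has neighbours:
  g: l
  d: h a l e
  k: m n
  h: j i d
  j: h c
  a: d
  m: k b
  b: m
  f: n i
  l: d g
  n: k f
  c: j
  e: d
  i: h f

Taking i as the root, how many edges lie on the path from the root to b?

5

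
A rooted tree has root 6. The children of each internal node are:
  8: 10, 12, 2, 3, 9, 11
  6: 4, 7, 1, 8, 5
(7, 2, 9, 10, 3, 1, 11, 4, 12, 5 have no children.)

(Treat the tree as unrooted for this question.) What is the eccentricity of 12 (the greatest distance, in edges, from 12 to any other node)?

Distances from 12 peak at 3, attained at 7 (4, 1, 5 also at distance 3).
12-8-6-7

3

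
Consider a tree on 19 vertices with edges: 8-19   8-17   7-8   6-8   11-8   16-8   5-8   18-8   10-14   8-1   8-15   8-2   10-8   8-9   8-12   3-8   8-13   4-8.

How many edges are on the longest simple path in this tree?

Starting from 14, a farthest node is 5 at distance 3.
One longest path: 14-10-8-5.
So the diameter is 3.

3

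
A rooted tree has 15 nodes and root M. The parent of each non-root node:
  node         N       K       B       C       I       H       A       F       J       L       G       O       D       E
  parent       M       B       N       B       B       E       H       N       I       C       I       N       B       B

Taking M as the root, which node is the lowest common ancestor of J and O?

J's ancestor chain is J, I, B, N, M and O's is O, N, M; they first meet at N.

N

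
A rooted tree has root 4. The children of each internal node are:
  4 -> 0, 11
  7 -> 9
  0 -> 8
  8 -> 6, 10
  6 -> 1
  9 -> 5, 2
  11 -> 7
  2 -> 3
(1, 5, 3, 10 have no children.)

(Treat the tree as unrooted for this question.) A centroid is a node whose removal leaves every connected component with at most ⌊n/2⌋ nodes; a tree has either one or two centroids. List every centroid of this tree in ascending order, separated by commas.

4, 11

Delete 11: the remaining components have sizes 6, 5. Max 6 ≤ 6, so 11 is a centroid.
Its neighbour 4 also leaves a largest component of size 6, so both are centroids.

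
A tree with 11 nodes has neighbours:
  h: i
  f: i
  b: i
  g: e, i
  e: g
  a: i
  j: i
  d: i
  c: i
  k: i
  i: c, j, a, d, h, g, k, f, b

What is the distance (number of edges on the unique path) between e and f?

Walking from e: e–g–i–f. Length 3.

3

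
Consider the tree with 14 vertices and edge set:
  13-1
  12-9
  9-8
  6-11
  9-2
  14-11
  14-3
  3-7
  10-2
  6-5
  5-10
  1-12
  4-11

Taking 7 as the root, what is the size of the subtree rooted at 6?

9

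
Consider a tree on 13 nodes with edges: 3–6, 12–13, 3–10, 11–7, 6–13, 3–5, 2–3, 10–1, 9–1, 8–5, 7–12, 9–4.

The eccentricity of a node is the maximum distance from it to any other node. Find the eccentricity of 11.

9

Distances from 11 peak at 9, attained at 4.
11–7–12–13–6–3–10–1–9–4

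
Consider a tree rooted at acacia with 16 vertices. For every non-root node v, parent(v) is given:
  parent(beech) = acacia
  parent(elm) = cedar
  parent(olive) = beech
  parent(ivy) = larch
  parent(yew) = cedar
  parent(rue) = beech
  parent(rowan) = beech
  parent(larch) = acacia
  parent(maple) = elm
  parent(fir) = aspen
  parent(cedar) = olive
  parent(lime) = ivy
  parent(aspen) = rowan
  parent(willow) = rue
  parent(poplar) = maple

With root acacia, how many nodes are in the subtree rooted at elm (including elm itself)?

3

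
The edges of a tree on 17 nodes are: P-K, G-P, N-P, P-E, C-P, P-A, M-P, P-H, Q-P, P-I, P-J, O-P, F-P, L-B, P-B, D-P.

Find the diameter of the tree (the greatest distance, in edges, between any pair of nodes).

A longest path is L – B – P – K, with 3 edges.

3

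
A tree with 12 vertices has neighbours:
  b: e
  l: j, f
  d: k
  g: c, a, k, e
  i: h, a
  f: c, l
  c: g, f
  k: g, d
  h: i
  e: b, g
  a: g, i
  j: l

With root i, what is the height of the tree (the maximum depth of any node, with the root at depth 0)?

6

A deepest node is j, reached by i → a → g → c → f → l → j.
That path has 6 edges, so the height is 6.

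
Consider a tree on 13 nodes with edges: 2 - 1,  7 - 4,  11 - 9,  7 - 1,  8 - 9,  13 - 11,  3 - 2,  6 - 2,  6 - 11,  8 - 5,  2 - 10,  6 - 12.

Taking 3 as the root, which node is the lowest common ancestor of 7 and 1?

1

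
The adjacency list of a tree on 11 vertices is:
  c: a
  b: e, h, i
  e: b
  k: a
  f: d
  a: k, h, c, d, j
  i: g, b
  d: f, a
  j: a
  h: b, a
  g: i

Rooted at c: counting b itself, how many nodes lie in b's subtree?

4

The subtree rooted at b contains: b, i, e, g — 4 nodes.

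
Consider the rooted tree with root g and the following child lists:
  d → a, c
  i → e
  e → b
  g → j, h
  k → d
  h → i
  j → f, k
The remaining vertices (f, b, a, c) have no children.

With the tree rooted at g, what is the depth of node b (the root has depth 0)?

4

Path from g to b: g–h–i–e–b, which has 4 edges.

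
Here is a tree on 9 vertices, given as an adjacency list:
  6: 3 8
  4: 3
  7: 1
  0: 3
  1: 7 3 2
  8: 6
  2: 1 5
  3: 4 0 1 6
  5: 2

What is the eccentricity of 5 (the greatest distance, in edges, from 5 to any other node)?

5

The node farthest from 5 is 8, via 5 – 2 – 1 – 3 – 6 – 8 — 5 edges.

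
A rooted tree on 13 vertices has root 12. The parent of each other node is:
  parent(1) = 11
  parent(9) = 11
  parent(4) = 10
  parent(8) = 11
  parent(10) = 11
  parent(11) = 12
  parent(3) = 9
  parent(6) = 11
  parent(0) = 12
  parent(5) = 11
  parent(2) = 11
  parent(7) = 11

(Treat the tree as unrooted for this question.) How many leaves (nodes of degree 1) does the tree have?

Exactly 9 nodes have a single neighbour: 0, 1, 2, 3, 4, 5, 6, 7, 8.

9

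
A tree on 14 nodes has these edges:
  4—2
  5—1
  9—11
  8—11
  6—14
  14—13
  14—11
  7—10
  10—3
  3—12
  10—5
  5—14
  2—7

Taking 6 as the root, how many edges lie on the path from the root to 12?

5

Path from 6 to 12: 6 – 14 – 5 – 10 – 3 – 12, which has 5 edges.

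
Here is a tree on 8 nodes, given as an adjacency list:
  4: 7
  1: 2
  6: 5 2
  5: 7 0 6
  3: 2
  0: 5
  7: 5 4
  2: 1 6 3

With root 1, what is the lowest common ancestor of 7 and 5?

5

7's ancestor chain is 7, 5, 6, 2, 1 and 5's is 5, 6, 2, 1; they first meet at 5.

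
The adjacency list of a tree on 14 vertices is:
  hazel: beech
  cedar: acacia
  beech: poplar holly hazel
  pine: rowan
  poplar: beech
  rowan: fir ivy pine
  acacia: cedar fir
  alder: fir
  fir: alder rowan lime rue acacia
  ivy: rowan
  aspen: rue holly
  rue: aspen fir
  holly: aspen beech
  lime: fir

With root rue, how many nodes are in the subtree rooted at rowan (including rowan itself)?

3

rowan's subtree: {rowan, ivy, pine}, size 3.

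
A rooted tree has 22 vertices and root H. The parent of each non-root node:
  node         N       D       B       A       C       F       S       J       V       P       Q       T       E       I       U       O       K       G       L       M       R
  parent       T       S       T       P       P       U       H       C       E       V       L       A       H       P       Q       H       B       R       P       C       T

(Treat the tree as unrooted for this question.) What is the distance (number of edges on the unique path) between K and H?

7

The path is K–B–T–A–P–V–E–H, which has 7 edges.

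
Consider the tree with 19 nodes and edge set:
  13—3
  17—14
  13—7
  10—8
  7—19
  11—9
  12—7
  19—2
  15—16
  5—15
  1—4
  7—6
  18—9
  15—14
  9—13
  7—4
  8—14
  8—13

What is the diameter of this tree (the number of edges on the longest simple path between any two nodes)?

7

Starting from 2, a farthest node is 16 at distance 7.
One longest path: 2-19-7-13-8-14-15-16.
So the diameter is 7.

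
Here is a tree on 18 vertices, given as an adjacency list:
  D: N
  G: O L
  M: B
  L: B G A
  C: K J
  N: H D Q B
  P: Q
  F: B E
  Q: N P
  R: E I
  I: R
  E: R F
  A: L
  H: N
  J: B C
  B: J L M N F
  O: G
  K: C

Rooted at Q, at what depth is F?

3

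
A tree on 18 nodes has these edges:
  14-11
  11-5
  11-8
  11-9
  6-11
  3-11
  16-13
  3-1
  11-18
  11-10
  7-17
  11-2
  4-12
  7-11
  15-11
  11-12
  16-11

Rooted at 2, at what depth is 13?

Climbing from 13 to the root: 13 → 16 → 11 → 2. That's 3 steps.

3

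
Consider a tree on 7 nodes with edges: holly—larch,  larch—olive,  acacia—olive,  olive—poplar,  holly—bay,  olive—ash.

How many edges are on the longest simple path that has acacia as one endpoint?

4

The node farthest from acacia is bay, via acacia-olive-larch-holly-bay — 4 edges.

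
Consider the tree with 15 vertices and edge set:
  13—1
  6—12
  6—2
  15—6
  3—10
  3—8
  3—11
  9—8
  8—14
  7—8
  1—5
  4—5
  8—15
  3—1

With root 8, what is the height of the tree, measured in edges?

4

A deepest node is 4, reached by 8-3-1-5-4.
That path has 4 edges, so the height is 4.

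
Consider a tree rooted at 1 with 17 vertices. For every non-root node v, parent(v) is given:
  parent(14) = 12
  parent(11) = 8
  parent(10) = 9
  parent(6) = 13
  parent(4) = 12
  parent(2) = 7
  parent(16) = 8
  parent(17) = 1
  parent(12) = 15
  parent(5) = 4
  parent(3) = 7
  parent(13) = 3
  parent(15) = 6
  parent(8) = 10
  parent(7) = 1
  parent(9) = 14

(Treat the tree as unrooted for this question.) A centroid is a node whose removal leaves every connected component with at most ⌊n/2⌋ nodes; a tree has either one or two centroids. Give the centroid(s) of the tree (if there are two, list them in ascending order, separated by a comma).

Delete 12: the remaining components have sizes 8, 6, 2. Max 8 ≤ 8, so 12 is a centroid.
No neighbour of 12 does as well, so 12 is the unique centroid.

12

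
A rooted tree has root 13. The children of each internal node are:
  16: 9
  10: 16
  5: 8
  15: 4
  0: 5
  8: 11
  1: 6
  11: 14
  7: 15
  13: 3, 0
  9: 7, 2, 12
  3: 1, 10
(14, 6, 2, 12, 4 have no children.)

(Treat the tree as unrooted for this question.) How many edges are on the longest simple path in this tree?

12

Starting from 14, a farthest node is 4 at distance 12.
One longest path: 14–11–8–5–0–13–3–10–16–9–7–15–4.
So the diameter is 12.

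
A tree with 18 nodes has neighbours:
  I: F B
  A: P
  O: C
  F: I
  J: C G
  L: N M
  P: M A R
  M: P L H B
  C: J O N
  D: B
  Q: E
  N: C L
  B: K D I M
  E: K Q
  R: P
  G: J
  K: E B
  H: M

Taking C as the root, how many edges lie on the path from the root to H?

4

C–N–L–M–H — 4 edges.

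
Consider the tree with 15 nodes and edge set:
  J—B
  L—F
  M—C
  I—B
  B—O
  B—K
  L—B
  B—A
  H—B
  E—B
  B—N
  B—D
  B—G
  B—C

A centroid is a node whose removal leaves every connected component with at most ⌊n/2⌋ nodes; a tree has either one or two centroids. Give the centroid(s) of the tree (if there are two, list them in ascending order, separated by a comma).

B

If B is removed the pieces have sizes 2, 2, 1, 1, 1, 1, 1, 1, 1, 1, 1, 1, all ≤ ⌊15/2⌋ = 7.
No neighbour of B does as well, so B is the unique centroid.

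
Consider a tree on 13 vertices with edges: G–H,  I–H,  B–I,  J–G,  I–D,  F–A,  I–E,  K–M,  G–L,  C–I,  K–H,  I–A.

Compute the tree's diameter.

Starting from F, a farthest node is M at distance 5.
One longest path: F – A – I – H – K – M.
So the diameter is 5.

5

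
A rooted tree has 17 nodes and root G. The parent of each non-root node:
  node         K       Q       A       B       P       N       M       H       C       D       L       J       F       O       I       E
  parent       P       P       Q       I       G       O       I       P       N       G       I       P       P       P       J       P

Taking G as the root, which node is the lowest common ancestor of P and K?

P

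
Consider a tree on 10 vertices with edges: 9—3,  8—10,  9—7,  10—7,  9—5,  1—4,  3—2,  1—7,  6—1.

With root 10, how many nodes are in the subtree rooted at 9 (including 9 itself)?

4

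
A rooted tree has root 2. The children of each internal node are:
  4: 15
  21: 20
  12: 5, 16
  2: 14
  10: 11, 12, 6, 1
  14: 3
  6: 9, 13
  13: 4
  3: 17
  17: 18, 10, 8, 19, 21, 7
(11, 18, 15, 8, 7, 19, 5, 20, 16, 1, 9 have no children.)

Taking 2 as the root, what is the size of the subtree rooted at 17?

18

Descendants of 17 (including itself): 17, 21, 8, 10, 7, 18, 19, 20, 6, 12, 1, 11, 13, 9, 5, 16, 4, 15. That's 18.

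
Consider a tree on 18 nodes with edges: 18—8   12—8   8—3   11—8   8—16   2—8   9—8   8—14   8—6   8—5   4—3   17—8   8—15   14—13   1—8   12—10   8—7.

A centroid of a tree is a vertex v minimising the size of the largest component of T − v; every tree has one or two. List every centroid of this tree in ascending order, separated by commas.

Removing 8 splits the tree into components of sizes 2, 2, 2, 1, 1, 1, 1, 1, 1, 1, 1, 1, 1, 1; the largest is 2 ≤ ⌊18/2⌋ = 9.
Every other node leaves some component of size > 9, so the centroid is unique.

8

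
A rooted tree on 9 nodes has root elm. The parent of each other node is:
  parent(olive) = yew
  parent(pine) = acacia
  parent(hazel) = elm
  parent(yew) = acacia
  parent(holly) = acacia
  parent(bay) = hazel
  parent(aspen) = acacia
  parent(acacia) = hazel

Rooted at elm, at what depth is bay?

Path from elm to bay: elm – hazel – bay, which has 2 edges.

2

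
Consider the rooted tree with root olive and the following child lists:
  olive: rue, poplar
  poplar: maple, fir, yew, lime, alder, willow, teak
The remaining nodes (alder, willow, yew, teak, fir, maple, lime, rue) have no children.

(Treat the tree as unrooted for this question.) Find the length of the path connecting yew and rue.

3

yew - poplar - olive - rue: 3 edges.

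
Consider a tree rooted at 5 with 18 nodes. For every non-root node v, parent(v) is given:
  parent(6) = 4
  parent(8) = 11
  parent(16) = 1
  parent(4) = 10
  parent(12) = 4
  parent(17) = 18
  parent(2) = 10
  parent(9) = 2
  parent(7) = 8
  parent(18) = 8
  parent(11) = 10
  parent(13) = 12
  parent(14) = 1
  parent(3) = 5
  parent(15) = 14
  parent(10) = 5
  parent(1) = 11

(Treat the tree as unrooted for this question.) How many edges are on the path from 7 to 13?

6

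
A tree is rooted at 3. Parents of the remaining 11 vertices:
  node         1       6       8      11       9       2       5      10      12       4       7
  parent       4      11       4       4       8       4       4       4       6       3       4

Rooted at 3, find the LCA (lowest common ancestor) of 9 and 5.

Ancestors of 9 (toward the root): 9, 8, 4, 3.
Ancestors of 5: 5, 4, 3.
The deepest node appearing in both lists is 4.

4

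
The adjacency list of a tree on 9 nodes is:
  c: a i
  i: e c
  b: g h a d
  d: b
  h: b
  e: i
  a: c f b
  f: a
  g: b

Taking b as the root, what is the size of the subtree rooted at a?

a's subtree: {a, c, f, i, e}, size 5.

5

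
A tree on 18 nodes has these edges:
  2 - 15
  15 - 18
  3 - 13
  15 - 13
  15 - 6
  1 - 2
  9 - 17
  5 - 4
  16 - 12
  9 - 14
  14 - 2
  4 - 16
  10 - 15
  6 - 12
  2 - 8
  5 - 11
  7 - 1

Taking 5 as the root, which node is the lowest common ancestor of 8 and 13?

15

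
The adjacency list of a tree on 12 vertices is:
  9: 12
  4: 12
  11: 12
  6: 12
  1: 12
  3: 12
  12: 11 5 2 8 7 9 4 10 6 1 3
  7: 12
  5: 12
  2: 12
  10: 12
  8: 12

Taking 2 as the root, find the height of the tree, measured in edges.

A deepest node is 1, reached by 2 – 12 – 1.
That path has 2 edges, so the height is 2.

2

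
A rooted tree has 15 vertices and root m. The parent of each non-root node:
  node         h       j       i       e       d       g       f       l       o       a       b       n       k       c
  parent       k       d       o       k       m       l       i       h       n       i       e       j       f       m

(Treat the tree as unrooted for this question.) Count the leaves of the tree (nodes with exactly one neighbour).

4

Exactly 4 nodes have a single neighbour: a, b, c, g.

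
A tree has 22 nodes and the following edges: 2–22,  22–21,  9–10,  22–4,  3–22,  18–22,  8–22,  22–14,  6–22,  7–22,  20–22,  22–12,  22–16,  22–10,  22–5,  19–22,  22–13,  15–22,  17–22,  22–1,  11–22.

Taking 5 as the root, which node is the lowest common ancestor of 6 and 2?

Ancestors of 6 (toward the root): 6, 22, 5.
Ancestors of 2: 2, 22, 5.
The deepest node appearing in both lists is 22.

22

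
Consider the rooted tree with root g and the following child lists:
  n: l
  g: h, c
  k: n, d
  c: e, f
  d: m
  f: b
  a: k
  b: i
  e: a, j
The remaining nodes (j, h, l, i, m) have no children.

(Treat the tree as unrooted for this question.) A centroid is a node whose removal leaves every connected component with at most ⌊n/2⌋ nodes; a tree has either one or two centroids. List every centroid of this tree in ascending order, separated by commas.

e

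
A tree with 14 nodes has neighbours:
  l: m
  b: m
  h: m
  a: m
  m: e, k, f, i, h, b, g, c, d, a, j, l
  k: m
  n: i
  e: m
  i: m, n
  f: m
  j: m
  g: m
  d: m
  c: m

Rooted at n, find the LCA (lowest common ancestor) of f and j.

m

Path f→root: f m i n; path j→root: j m i n.
First common node: m.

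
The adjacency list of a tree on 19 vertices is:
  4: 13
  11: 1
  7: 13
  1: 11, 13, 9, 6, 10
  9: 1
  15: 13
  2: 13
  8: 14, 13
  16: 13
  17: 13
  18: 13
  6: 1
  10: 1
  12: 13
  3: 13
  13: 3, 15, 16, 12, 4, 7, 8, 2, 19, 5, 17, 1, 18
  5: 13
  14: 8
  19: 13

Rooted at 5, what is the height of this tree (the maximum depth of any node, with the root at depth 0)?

14 sits deepest: 5-13-8-14 — 3 edges from the root.

3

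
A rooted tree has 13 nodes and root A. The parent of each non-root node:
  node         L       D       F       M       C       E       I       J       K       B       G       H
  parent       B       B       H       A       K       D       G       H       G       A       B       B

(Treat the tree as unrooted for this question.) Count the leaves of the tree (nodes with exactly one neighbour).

Degree-1 nodes: C, E, F, I, J, L, M — 7 of them.

7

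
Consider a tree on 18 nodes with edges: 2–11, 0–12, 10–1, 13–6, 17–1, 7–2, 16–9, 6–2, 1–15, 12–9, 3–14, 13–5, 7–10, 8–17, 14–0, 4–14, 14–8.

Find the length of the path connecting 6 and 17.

6 – 2 – 7 – 10 – 1 – 17: 5 edges.

5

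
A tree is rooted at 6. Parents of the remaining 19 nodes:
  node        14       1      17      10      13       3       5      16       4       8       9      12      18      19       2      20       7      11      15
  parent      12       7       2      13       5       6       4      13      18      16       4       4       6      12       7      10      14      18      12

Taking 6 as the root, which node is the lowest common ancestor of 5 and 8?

5

5's ancestor chain is 5, 4, 18, 6 and 8's is 8, 16, 13, 5, 4, 18, 6; they first meet at 5.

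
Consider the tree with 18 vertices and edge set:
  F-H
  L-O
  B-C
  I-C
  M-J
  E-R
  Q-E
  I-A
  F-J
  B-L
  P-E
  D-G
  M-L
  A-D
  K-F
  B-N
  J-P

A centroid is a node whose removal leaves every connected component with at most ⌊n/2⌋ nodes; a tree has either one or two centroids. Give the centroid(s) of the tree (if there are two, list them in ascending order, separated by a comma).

L, M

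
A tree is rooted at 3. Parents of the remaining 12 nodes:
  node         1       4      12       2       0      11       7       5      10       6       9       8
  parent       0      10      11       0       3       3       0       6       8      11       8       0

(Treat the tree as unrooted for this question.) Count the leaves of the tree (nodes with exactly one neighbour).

Degree-1 nodes: 1, 2, 4, 5, 7, 9, 12 — 7 of them.

7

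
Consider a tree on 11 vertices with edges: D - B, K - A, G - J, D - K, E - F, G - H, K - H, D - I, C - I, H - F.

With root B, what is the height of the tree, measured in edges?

J sits deepest: B-D-K-H-G-J — 5 edges from the root.

5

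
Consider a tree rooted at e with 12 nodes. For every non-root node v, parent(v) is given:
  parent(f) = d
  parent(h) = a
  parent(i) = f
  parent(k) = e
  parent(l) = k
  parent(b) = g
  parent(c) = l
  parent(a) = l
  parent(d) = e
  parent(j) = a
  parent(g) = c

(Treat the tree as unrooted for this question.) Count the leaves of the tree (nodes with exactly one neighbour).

4

Degree-1 nodes: b, h, i, j — 4 of them.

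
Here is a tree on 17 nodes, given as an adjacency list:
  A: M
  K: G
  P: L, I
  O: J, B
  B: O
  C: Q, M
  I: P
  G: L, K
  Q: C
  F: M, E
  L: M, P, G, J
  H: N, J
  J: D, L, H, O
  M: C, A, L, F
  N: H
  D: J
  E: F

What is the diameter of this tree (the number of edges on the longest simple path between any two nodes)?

6

A longest path is N-H-J-L-M-F-E, with 6 edges.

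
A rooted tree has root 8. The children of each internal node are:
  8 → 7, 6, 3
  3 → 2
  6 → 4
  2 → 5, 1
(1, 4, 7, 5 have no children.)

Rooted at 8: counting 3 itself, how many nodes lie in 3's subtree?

4

3's subtree: {3, 2, 1, 5}, size 4.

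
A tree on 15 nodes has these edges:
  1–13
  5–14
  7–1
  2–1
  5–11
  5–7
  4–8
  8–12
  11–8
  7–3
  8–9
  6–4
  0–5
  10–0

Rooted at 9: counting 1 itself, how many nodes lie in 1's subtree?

3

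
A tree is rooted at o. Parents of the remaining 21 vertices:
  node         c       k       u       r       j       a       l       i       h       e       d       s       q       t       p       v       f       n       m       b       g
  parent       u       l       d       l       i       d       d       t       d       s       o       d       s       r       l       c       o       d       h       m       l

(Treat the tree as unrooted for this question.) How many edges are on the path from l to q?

Walking from l: l - d - s - q. Length 3.

3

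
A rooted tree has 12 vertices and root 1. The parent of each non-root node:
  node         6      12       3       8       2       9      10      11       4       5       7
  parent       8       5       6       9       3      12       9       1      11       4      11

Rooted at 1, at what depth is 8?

6

Path from 1 to 8: 1–11–4–5–12–9–8, which has 6 edges.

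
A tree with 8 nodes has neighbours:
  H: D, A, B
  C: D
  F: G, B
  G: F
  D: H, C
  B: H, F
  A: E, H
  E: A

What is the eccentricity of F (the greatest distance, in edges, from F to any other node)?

Distances from F peak at 4, attained at C (E also at distance 4).
F – B – H – D – C

4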